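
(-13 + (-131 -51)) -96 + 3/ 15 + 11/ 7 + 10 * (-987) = -355573/ 35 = -10159.23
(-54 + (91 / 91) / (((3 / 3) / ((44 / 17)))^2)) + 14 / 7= -13092 / 289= -45.30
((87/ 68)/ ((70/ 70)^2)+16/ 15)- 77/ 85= 1469/ 1020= 1.44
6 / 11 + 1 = 17 / 11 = 1.55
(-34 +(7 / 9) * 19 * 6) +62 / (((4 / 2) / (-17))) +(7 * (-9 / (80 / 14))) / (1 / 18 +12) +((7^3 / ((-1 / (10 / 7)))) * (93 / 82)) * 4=-205610281 / 76260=-2696.17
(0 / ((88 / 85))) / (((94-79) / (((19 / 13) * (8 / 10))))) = 0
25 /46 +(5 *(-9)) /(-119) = 5045 /5474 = 0.92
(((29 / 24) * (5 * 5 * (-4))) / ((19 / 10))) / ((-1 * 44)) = 3625 / 2508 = 1.45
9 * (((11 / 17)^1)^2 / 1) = 1089 / 289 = 3.77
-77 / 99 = -7 / 9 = -0.78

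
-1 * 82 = -82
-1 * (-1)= 1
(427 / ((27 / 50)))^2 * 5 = 3126354.60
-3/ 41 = -0.07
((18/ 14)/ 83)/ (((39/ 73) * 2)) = 219/ 15106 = 0.01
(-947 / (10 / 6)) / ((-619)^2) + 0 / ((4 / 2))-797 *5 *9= -68710349166 / 1915805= -35865.00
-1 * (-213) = 213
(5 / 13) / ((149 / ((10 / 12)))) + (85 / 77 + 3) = 3674477 / 894894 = 4.11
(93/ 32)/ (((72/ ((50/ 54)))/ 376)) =36425/ 2592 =14.05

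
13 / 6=2.17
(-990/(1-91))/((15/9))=33/5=6.60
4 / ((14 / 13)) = 26 / 7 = 3.71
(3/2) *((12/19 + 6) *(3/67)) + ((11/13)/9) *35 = 556444/148941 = 3.74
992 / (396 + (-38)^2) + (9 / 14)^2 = 21467 / 22540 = 0.95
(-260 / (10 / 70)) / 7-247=-507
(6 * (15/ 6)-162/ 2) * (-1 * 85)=5610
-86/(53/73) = -6278/53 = -118.45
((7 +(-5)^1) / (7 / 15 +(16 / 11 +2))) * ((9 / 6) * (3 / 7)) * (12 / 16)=4455 / 18116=0.25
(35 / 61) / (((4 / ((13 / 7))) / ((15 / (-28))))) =-975 / 6832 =-0.14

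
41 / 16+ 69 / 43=2867 / 688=4.17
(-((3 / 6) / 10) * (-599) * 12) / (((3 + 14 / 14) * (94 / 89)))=159933 / 1880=85.07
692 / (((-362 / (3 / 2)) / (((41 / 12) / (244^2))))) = -7093 / 43104064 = -0.00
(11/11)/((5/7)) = 7/5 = 1.40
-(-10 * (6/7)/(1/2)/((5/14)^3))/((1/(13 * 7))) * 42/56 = 642096/25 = 25683.84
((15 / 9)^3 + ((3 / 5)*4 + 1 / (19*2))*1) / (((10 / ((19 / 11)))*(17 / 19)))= 1.36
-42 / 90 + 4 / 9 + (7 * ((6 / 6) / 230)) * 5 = 269 / 2070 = 0.13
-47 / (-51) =0.92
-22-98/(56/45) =-403/4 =-100.75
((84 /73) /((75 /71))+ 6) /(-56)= -6469 /51100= -0.13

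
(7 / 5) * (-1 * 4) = -28 / 5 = -5.60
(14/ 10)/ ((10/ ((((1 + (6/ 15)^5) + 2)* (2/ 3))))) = 0.28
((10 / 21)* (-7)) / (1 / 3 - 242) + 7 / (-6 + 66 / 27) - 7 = -41551 / 4640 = -8.95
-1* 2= -2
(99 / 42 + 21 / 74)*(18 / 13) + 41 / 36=4.80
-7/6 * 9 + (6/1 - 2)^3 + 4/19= 2041/38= 53.71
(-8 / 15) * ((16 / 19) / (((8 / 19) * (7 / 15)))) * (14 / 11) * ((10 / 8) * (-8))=320 / 11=29.09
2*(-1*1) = -2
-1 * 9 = -9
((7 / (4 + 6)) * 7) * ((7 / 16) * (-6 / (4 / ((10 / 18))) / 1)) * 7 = -2401 / 192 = -12.51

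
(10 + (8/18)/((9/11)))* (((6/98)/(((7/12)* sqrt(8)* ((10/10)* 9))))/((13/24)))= 976* sqrt(2)/17199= 0.08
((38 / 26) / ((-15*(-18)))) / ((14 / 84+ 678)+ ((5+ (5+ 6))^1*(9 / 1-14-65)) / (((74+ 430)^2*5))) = 399 / 49987600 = 0.00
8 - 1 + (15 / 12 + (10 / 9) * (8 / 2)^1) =12.69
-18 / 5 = -3.60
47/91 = 0.52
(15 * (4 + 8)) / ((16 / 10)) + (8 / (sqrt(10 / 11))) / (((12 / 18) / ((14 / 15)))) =28 * sqrt(110) / 25 + 225 / 2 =124.25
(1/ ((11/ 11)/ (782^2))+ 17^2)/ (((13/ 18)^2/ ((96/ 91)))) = 19029831552/ 15379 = 1237390.70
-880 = -880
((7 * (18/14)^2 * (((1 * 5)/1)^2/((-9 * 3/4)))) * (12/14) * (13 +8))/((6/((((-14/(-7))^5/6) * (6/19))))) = -28800/133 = -216.54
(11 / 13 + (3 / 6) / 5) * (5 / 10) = 123 / 260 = 0.47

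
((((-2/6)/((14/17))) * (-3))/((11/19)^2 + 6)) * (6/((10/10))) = 18411/16009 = 1.15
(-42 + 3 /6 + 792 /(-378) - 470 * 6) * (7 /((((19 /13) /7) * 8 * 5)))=-10944661 /4560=-2400.14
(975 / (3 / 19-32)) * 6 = -22230 / 121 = -183.72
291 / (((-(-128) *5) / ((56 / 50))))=0.51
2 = 2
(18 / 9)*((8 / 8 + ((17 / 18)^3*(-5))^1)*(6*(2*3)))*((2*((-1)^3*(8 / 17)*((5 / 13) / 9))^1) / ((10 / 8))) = 92224 / 12393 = 7.44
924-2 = 922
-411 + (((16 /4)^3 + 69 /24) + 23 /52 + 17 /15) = -534377 /1560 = -342.55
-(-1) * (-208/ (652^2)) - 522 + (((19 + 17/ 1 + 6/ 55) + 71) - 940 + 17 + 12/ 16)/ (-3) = -250.29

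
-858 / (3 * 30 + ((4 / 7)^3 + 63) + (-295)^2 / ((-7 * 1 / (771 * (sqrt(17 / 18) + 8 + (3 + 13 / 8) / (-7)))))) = 0.00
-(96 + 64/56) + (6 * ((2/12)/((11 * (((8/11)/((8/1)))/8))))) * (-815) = -46320/7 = -6617.14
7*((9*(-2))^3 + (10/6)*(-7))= -122717/3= -40905.67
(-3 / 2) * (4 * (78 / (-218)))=234 / 109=2.15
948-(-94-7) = 1049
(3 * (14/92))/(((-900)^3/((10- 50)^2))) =-0.00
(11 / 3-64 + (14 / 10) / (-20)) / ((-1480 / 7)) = 126847 / 444000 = 0.29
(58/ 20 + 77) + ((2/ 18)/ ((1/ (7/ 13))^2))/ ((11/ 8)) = 13371989/ 167310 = 79.92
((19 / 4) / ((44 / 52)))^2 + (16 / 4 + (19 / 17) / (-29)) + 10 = 45.47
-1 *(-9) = 9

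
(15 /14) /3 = 5 /14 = 0.36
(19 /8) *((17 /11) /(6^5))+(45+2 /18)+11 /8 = 31810211 /684288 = 46.49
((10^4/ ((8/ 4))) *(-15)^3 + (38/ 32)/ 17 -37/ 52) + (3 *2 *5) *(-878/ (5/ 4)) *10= -60415108189/ 3536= -17085720.64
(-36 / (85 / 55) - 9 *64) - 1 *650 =-21238 / 17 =-1249.29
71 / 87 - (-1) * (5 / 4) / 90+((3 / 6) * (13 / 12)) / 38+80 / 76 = 150505 / 79344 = 1.90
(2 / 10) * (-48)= -48 / 5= -9.60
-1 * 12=-12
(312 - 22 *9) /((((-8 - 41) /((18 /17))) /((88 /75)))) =-60192 /20825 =-2.89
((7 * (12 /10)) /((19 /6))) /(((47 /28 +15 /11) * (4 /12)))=2.62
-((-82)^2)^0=-1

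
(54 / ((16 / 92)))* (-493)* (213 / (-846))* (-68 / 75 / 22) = -1588.34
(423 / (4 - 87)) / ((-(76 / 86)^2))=782127 / 119852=6.53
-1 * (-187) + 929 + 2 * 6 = 1128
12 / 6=2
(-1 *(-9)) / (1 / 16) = 144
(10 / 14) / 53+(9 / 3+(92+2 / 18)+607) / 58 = 2346959 / 193662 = 12.12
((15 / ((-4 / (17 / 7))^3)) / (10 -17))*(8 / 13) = 0.30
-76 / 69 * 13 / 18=-494 / 621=-0.80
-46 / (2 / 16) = -368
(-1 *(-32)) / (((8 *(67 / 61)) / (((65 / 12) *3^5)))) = 321165 / 67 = 4793.51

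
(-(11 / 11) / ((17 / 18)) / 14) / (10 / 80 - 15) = 72 / 14161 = 0.01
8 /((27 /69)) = 184 /9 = 20.44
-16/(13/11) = -176/13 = -13.54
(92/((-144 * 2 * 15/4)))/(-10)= 23/2700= 0.01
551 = 551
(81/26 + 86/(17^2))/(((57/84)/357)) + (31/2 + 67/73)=1110850983/613054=1812.00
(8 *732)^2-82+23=34292677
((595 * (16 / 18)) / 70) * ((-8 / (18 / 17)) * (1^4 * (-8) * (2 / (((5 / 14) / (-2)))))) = -2071552 / 405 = -5114.94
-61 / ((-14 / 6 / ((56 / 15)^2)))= 27328 / 75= 364.37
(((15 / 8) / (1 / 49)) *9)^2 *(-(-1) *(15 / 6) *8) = 218791125 / 16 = 13674445.31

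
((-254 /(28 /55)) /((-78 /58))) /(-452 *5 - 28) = -18415 /113568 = -0.16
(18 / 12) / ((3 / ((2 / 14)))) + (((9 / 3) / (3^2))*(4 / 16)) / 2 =19 / 168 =0.11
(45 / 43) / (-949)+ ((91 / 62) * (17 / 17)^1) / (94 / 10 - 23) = -18756905 / 172042312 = -0.11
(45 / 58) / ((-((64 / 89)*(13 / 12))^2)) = -3208005 / 2509312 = -1.28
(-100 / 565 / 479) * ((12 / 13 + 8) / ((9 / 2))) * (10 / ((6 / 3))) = -23200 / 6332859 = -0.00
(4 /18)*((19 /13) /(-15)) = -38 /1755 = -0.02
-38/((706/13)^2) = -3211/249218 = -0.01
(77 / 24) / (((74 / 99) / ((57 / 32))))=144837 / 18944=7.65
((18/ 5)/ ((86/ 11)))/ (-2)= -0.23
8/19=0.42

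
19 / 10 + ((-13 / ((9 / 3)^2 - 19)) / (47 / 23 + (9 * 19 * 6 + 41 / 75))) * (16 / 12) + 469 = 321357437 / 682430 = 470.90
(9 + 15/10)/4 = 21/8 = 2.62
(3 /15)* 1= 1 /5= 0.20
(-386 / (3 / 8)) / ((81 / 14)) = -43232 / 243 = -177.91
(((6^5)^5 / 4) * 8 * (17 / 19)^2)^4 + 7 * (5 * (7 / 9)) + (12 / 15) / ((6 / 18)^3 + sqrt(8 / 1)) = 5832 * sqrt(2) / 29155 + 19133391027764190611266168378734130844220206017519104864094858413734237172354720250894956620243 / 4456402024143195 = 4293461614124199216419630000000000000000000000000000000000000000000000000000000.00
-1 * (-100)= 100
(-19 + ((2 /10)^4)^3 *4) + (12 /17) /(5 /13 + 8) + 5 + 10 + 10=6.08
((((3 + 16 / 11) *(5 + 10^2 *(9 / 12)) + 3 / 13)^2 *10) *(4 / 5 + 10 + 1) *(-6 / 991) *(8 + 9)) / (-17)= 1841002522692 / 20264959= 90846.59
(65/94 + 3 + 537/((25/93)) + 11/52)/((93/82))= 5014065439/2841150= 1764.80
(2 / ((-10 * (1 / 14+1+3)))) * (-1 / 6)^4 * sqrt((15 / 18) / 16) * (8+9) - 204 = -204 - 119 * sqrt(30) / 4432320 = -204.00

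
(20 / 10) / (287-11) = 1 / 138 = 0.01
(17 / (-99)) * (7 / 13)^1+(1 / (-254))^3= -1950061903 / 21090151368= -0.09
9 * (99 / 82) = 891 / 82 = 10.87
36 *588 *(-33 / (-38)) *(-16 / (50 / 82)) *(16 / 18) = -203664384 / 475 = -428767.12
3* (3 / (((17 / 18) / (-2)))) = -324 / 17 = -19.06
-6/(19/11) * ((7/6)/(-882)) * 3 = 11/798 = 0.01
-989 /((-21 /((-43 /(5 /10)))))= -85054 /21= -4050.19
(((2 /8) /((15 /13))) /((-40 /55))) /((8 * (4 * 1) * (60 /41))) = -5863 /921600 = -0.01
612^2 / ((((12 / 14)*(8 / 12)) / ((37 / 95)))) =24251724 / 95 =255281.31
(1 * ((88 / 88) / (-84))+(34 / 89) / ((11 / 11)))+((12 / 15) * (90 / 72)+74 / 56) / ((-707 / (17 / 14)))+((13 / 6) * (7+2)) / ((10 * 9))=215627557 / 369987240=0.58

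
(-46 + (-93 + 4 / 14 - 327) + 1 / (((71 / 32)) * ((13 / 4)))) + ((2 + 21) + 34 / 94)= -134285770 / 303667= -442.21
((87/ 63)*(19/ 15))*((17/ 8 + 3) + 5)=4959/ 280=17.71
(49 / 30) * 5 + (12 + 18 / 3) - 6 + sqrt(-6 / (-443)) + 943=sqrt(2658) / 443 + 5779 / 6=963.28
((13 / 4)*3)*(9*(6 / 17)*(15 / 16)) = 15795 / 544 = 29.03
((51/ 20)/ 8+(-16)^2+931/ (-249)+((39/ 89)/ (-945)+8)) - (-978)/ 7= 29806246943/ 74460960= 400.29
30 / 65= 6 / 13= 0.46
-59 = -59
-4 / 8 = -1 / 2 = -0.50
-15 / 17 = -0.88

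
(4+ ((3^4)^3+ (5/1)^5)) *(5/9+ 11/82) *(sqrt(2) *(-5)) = -2607059.87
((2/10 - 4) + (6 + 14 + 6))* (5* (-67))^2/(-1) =-2491395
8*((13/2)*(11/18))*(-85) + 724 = -17794/9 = -1977.11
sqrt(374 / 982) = sqrt(91817) / 491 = 0.62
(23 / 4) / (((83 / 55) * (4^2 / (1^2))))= 1265 / 5312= 0.24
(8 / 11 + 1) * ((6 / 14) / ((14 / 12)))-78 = -41700 / 539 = -77.37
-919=-919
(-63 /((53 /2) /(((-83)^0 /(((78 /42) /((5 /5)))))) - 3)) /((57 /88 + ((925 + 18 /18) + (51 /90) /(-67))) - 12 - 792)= -78004080 /7017502399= -0.01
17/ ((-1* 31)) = -17/ 31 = -0.55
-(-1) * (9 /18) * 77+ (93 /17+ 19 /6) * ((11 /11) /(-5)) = 9377 /255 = 36.77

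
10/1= 10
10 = 10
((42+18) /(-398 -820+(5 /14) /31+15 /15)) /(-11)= 0.00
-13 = -13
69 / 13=5.31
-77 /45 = -1.71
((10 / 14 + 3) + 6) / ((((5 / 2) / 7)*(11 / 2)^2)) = 544 / 605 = 0.90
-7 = -7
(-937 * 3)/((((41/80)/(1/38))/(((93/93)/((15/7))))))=-52472/779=-67.36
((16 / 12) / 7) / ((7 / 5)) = 20 / 147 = 0.14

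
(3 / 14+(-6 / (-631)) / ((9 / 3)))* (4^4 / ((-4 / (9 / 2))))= -276624 / 4417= -62.63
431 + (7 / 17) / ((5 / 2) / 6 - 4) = 314977 / 731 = 430.89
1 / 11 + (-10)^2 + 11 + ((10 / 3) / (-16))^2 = 704147 / 6336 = 111.13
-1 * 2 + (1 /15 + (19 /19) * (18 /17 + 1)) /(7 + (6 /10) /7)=-10751 /6324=-1.70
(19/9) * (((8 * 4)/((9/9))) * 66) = 13376/3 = 4458.67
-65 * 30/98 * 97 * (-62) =5863650/49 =119666.33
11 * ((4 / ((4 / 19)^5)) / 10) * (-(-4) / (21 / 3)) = 27237089 / 4480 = 6079.71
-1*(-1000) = 1000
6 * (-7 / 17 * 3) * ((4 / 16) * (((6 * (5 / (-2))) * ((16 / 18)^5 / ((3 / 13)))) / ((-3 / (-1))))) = 7454720 / 334611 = 22.28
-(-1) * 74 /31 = 74 /31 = 2.39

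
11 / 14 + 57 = 809 / 14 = 57.79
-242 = -242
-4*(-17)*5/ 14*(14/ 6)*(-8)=-1360/ 3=-453.33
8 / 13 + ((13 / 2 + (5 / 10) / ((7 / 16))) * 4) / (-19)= -1718 / 1729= -0.99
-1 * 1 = -1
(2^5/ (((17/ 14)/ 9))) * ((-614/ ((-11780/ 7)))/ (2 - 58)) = -77364/ 50065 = -1.55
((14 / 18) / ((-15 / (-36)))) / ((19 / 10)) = 56 / 57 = 0.98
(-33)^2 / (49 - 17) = 1089 / 32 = 34.03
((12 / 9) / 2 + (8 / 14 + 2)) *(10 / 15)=136 / 63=2.16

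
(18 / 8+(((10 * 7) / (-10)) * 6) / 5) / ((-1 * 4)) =1.54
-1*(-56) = 56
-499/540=-0.92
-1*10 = -10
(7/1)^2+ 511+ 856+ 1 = 1417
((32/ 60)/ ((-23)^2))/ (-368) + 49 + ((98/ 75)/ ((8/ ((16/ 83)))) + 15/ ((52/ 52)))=3233144883/ 50493050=64.03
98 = 98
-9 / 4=-2.25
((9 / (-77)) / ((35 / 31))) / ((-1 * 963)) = 31 / 288365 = 0.00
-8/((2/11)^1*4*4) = -11/4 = -2.75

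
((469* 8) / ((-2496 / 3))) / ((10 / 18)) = -4221 / 520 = -8.12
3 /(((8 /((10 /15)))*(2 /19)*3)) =19 /24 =0.79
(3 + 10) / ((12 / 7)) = 91 / 12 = 7.58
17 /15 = 1.13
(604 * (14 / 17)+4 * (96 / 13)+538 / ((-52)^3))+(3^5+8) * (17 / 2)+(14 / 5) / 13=15899689119 / 5975840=2660.66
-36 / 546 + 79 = 78.93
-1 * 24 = -24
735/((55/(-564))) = -7537.09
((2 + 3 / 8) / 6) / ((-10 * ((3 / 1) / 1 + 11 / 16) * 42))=-19 / 74340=-0.00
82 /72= 1.14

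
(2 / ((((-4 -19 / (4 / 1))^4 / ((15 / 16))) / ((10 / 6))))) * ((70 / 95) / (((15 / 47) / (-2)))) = -6016 / 2443875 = -0.00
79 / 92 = 0.86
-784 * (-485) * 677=257422480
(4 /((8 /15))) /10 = 0.75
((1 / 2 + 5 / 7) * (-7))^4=83521 / 16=5220.06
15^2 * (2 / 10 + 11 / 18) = 365 / 2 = 182.50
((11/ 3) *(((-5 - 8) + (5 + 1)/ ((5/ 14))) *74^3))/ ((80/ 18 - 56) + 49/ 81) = -2286679032/ 20635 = -110815.56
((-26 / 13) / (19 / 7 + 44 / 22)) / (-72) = 7 / 1188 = 0.01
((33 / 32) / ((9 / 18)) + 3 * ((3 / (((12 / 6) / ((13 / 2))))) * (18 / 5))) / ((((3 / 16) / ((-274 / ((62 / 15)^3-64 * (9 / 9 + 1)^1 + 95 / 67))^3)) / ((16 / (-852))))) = -181588151776215380962500000 / 143908310721945868520129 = -1261.83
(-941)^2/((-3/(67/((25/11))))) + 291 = -652577672/75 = -8701035.63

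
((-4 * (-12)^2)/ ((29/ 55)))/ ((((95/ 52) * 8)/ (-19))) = 41184/ 29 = 1420.14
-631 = -631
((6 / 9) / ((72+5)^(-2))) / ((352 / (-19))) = -10241 / 48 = -213.35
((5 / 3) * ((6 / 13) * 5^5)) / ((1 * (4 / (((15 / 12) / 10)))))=15625 / 208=75.12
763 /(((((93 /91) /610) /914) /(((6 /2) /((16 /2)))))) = 9677918705 /62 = 156095462.98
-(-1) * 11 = 11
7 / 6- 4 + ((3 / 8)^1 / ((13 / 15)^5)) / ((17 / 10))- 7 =-710641883 / 75743772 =-9.38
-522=-522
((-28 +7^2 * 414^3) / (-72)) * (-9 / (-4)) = -108654350.88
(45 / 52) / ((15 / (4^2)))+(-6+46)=532 / 13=40.92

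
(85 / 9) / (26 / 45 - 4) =-425 / 154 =-2.76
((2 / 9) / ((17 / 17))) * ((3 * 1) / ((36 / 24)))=4 / 9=0.44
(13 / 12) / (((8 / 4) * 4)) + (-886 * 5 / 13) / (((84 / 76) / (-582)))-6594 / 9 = 520394229 / 2912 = 178706.81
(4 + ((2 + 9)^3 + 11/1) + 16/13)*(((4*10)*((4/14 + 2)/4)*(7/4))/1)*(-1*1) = -700560/13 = -53889.23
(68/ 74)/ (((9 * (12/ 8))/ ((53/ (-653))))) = -3604/ 652347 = -0.01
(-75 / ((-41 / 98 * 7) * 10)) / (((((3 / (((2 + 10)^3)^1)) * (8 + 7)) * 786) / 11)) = 1.38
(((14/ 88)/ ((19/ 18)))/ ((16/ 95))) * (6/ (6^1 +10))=945/ 2816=0.34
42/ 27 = 14/ 9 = 1.56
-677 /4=-169.25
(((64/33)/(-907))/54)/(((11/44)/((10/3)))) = -1280/2424411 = -0.00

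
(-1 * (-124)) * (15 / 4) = 465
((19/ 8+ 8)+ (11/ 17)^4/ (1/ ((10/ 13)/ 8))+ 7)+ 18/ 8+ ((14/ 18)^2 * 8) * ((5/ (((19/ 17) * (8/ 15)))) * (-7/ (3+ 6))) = -478509308893/ 40104111528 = -11.93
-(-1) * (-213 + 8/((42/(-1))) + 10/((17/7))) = -74639/357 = -209.07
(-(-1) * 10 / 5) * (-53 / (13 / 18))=-1908 / 13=-146.77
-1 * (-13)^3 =2197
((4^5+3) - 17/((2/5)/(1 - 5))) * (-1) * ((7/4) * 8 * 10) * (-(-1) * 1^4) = -167580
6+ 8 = 14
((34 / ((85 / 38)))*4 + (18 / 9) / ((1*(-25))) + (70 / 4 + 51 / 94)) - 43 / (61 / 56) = 2815906 / 71675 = 39.29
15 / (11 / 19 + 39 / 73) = 20805 / 1544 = 13.47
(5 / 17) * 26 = 130 / 17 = 7.65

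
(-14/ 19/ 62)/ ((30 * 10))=-7/ 176700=-0.00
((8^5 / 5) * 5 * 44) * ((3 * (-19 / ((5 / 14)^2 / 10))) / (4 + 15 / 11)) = -354369404928 / 295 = -1201252220.09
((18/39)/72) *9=0.06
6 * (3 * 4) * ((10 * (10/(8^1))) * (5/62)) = 2250/31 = 72.58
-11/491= -0.02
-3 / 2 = -1.50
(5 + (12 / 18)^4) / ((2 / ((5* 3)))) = 2105 / 54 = 38.98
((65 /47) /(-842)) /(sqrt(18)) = -65 * sqrt(2) /237444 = -0.00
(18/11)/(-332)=-9/1826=-0.00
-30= -30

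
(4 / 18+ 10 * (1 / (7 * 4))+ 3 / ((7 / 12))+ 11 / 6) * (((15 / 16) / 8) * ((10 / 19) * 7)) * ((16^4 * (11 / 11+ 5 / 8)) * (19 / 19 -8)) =-138611200 / 57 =-2431775.44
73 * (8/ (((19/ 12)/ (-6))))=-42048/ 19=-2213.05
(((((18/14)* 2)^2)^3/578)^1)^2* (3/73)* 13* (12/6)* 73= 22558211937810432/1156038148314721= 19.51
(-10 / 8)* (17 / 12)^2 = -1445 / 576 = -2.51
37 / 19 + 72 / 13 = 1849 / 247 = 7.49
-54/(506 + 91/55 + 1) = -1485/13988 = -0.11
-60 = -60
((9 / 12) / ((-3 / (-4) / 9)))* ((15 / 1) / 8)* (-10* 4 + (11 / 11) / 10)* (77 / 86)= -829521 / 1376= -602.85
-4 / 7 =-0.57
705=705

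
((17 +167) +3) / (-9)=-20.78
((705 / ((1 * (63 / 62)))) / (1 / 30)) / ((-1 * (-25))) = 5828 / 7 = 832.57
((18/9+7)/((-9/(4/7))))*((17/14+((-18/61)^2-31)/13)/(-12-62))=-788037/87700249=-0.01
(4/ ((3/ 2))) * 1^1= 8/ 3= 2.67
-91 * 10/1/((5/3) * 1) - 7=-553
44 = 44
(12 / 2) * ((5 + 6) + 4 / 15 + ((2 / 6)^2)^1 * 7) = 1084 / 15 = 72.27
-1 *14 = -14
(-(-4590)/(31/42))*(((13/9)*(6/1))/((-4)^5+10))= -21420/403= -53.15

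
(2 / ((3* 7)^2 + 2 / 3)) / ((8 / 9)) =27 / 5300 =0.01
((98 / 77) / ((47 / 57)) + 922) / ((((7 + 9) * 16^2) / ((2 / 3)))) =14921 / 99264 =0.15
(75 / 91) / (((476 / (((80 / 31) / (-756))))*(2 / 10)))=-625 / 21149037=-0.00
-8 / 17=-0.47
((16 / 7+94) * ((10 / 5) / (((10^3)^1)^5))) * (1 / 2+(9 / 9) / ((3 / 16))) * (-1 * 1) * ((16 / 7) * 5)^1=-337 / 26250000000000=-0.00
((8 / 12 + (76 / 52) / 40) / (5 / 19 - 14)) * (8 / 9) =-20843 / 458055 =-0.05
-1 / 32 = -0.03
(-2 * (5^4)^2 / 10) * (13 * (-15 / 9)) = 5078125 / 3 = 1692708.33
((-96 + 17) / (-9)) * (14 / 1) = 1106 / 9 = 122.89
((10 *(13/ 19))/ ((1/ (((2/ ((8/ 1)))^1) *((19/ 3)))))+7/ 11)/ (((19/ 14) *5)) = 5299/ 3135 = 1.69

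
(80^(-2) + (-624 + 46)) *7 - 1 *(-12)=-25817593 / 6400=-4034.00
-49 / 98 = -0.50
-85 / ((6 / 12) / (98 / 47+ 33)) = -280330 / 47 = -5964.47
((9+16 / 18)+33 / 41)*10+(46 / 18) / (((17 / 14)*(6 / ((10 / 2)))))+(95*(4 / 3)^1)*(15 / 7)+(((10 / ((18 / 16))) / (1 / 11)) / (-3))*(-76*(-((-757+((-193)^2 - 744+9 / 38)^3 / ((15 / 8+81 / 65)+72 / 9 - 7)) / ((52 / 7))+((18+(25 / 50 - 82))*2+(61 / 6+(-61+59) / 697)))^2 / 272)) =-620817855618203915434691312934022828024952118422995 / 26997145219913801576268807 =-22995685305284515829286090.00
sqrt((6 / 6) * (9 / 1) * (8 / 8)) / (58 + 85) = 3 / 143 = 0.02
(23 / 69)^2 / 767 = 1 / 6903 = 0.00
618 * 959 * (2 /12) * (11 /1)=1086547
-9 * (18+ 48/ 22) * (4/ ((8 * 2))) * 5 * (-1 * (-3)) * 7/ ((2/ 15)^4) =-5310309375/ 352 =-15086106.18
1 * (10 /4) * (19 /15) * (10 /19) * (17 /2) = 85 /6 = 14.17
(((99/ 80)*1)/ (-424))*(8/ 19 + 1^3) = -2673/ 644480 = -0.00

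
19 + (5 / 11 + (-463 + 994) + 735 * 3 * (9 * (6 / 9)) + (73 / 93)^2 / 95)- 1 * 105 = 123601620269 / 9038205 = 13675.46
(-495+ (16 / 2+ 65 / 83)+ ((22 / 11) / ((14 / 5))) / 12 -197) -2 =-4776917 / 6972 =-685.16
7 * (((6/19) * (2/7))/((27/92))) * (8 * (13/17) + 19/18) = 403880/26163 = 15.44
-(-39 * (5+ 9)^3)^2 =-11452424256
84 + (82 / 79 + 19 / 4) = 28373 / 316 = 89.79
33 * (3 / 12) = 33 / 4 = 8.25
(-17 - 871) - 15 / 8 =-7119 / 8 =-889.88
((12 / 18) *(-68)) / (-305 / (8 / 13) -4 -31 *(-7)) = 64 / 399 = 0.16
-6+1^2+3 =-2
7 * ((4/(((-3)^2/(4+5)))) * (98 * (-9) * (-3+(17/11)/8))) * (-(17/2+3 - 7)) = -6862401/22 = -311927.32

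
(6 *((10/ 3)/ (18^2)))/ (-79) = -5/ 6399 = -0.00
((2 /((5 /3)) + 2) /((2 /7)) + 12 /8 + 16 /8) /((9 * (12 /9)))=49 /40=1.22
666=666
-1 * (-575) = 575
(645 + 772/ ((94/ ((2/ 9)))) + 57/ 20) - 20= 629.68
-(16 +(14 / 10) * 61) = -507 / 5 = -101.40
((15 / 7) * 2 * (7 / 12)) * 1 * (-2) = -5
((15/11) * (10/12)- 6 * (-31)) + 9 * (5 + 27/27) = 5305/22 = 241.14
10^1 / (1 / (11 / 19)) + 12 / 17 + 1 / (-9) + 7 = 38908 / 2907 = 13.38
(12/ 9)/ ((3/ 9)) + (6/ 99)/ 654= 4.00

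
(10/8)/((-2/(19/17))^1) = -95/136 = -0.70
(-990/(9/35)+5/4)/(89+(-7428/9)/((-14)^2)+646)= -2263065/429704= -5.27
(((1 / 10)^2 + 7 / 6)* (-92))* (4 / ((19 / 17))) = -552092 / 1425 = -387.43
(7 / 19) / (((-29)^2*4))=7 / 63916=0.00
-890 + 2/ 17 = -15128/ 17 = -889.88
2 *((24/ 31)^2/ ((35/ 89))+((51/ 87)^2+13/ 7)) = 30104744/ 4041005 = 7.45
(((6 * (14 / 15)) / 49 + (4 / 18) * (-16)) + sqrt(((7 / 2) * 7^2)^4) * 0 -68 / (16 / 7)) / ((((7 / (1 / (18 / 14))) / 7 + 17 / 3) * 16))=-41821 / 140160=-0.30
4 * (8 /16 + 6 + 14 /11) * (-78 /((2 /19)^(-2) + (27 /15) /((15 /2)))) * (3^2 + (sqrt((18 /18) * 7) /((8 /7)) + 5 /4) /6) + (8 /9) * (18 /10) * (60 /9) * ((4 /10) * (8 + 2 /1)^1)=-60951458 /298617 - 389025 * sqrt(7) /99539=-214.45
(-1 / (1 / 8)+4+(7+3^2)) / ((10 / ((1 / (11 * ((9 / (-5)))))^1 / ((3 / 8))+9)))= 10.64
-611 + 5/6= -3661/6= -610.17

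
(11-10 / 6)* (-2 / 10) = -28 / 15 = -1.87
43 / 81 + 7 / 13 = 1126 / 1053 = 1.07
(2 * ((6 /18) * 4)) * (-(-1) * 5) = 40 /3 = 13.33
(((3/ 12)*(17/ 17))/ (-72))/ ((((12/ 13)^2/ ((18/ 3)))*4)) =-169/ 27648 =-0.01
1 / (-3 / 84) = -28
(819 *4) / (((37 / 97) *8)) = 1073.55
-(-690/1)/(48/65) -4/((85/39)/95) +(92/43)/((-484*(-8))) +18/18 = 67313211/88451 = 761.02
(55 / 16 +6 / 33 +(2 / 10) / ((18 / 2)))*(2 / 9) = 28841 / 35640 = 0.81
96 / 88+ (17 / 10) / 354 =42667 / 38940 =1.10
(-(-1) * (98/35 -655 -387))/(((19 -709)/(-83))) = -71878/575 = -125.01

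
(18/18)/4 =1/4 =0.25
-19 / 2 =-9.50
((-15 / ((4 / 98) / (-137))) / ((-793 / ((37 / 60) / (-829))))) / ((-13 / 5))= -1241905 / 68369288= -0.02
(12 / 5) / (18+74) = 3 / 115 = 0.03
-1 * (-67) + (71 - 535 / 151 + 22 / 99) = 183029 / 1359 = 134.68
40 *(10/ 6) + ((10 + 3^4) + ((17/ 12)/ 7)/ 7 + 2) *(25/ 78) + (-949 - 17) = -39879499/ 45864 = -869.52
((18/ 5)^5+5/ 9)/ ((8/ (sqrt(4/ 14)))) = 17021737 * sqrt(14)/ 1575000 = 40.44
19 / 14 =1.36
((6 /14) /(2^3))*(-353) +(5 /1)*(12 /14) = -117 /8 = -14.62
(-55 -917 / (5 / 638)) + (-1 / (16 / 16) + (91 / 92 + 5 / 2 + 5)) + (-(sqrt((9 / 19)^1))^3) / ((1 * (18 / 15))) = -53846087 / 460 -45 * sqrt(19) / 722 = -117056.98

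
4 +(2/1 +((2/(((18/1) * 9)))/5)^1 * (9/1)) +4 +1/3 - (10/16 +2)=2783/360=7.73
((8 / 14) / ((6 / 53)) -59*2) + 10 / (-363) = -112.98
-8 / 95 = -0.08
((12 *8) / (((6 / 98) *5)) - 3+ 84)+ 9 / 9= 1978 / 5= 395.60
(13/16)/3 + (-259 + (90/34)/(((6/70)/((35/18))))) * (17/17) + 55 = -39081/272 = -143.68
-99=-99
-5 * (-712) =3560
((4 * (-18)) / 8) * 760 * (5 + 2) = -47880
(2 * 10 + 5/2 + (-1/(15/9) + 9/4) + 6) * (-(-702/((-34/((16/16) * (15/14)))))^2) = -3343059135/226576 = -14754.69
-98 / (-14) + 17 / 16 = 129 / 16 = 8.06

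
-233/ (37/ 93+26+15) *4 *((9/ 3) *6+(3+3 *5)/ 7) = -6240672/ 13475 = -463.13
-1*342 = -342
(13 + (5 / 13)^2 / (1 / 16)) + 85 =16962 / 169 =100.37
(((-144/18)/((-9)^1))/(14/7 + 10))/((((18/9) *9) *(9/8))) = 8/2187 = 0.00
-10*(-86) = 860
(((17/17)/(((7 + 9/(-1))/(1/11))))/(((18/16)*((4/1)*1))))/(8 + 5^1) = -1/1287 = -0.00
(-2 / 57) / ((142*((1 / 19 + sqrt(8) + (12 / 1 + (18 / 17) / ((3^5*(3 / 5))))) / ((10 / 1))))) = -1448250570 / 6679590751367 + 240176340*sqrt(2) / 6679590751367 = -0.00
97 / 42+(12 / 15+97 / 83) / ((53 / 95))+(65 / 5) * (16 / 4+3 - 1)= 15489793 / 184758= 83.84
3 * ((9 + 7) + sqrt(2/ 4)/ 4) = 3 * sqrt(2)/ 8 + 48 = 48.53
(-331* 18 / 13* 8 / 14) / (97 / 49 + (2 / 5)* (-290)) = 166824 / 72631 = 2.30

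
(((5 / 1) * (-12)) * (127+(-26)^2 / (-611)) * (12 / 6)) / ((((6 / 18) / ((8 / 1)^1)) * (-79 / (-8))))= -136327680 / 3713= -36716.32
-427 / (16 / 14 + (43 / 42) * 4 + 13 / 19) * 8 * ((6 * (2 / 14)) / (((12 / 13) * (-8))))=316407 / 4726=66.95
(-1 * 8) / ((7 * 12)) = -2 / 21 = -0.10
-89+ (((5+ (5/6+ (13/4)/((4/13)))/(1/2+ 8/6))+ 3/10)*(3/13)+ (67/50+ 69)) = -457671/28600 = -16.00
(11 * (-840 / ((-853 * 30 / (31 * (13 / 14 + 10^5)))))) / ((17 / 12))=11457706392 / 14501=790132.16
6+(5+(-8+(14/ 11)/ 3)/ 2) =238/ 33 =7.21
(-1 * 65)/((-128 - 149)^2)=-65/76729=-0.00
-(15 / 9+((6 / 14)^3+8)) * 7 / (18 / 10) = -50140 / 1323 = -37.90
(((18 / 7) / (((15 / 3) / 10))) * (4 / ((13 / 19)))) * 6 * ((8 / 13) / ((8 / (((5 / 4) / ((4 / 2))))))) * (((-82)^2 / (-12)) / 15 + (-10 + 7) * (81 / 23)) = -11308344 / 27209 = -415.61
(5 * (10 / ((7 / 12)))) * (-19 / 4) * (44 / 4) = -31350 / 7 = -4478.57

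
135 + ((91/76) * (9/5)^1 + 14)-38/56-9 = 94082/665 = 141.48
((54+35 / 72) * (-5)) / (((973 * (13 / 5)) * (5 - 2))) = -98075 / 2732184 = -0.04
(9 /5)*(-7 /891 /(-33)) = 7 /16335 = 0.00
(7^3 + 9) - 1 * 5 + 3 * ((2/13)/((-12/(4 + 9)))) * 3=345.50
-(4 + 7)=-11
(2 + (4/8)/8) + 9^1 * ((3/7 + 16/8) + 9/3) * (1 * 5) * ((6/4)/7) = 42657/784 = 54.41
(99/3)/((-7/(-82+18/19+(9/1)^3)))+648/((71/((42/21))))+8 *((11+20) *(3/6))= -27501373/9443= -2912.36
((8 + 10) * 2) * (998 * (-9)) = -323352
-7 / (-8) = 7 / 8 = 0.88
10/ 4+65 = 135/ 2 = 67.50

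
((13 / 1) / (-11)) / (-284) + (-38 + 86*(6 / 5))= 1018489 / 15620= 65.20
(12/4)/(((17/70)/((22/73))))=4620/1241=3.72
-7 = -7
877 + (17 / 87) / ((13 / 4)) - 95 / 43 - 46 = 40309502 / 48633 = 828.85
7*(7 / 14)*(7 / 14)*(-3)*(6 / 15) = -21 / 10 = -2.10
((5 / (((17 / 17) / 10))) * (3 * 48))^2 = 51840000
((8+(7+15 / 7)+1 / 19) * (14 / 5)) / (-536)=-2287 / 25460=-0.09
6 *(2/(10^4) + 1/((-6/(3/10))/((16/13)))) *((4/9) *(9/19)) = -11961/154375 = -0.08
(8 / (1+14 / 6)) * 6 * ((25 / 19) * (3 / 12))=4.74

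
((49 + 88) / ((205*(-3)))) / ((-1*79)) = 0.00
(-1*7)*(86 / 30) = -301 / 15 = -20.07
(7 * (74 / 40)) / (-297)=-259 / 5940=-0.04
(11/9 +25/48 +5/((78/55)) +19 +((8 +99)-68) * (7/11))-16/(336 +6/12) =679607437/13858416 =49.04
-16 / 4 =-4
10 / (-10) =-1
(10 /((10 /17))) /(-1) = -17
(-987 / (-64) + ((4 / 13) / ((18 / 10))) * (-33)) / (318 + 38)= 24413 / 888576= 0.03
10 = 10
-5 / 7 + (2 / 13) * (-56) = -849 / 91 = -9.33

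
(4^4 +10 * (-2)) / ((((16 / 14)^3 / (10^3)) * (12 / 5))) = 12648125 / 192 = 65875.65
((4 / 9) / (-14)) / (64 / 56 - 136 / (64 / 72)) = 2 / 9567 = 0.00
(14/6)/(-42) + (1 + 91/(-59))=-635/1062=-0.60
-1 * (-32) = 32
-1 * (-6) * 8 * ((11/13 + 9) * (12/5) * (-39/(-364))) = 55296/455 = 121.53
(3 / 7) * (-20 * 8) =-480 / 7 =-68.57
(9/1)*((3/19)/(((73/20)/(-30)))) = -11.68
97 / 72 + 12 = 961 / 72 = 13.35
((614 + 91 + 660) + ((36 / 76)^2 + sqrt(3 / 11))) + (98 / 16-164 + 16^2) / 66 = sqrt(33) / 11 + 260506073 / 190608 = 1367.23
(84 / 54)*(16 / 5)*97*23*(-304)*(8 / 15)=-1215377408 / 675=-1800559.12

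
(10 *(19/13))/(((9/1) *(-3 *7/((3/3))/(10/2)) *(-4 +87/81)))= 950/7189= 0.13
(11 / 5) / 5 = 11 / 25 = 0.44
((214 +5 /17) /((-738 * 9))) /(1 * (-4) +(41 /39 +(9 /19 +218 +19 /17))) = -899821 /6042110058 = -0.00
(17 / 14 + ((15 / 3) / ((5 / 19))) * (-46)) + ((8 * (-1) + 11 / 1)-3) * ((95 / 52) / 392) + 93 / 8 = -48225 / 56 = -861.16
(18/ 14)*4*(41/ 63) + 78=3986/ 49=81.35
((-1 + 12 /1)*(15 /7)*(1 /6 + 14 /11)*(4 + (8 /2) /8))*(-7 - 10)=-72675 /28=-2595.54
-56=-56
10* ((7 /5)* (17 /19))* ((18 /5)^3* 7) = 9716112 /2375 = 4090.99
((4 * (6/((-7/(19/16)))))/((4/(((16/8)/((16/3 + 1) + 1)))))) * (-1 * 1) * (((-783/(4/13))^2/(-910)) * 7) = -1362896847/98560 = -13828.09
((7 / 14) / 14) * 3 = 3 / 28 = 0.11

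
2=2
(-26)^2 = 676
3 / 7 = 0.43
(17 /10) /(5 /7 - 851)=-119 /59520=-0.00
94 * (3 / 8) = 35.25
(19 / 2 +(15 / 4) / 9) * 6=119 / 2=59.50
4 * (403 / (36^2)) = 403 / 324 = 1.24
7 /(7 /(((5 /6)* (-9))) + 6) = 105 /76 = 1.38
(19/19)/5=1/5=0.20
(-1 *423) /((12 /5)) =-705 /4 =-176.25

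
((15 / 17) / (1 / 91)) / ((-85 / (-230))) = 62790 / 289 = 217.27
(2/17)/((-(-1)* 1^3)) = 2/17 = 0.12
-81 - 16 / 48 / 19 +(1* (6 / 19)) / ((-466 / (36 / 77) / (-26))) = -82843114 / 1022637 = -81.01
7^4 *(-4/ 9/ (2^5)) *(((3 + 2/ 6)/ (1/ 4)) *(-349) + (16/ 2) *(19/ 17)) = 71088808/ 459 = 154877.58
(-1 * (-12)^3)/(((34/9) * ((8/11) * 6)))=1782/17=104.82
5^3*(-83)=-10375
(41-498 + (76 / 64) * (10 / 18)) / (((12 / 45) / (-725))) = 238209625 / 192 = 1240675.13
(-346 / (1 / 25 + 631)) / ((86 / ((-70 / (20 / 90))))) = 1362375 / 678368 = 2.01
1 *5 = 5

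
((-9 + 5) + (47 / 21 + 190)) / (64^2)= 3953 / 86016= 0.05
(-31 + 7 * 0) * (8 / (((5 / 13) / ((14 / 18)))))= -501.51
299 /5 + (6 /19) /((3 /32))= 6001 /95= 63.17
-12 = -12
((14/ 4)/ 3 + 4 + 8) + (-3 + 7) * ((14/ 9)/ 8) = 251/ 18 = 13.94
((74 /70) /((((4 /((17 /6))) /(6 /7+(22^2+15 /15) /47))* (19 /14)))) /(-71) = -2312833 /26629260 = -0.09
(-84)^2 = 7056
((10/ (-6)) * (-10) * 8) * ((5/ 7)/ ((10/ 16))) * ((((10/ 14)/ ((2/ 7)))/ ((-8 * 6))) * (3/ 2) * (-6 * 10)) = 5000/ 7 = 714.29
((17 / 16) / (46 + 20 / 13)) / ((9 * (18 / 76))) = 4199 / 400464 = 0.01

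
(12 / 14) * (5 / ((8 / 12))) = 45 / 7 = 6.43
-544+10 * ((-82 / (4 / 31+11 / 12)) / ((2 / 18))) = -7601.48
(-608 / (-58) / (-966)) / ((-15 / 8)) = 1216 / 210105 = 0.01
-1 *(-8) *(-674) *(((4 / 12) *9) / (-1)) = 16176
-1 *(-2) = 2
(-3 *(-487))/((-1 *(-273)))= 487/91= 5.35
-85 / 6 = -14.17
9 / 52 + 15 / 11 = 879 / 572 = 1.54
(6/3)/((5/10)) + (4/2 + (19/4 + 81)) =367/4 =91.75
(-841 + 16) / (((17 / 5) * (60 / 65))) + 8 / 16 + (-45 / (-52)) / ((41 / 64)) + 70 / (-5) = -9967709 / 36244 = -275.02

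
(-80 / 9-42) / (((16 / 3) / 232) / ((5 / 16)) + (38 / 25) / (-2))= 74.13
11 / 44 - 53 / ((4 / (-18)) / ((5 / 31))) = 4801 / 124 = 38.72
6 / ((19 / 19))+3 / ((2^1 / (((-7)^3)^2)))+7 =352973 / 2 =176486.50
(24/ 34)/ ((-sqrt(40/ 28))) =-6* sqrt(70)/ 85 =-0.59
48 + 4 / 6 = 146 / 3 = 48.67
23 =23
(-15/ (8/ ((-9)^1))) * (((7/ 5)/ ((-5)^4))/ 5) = 189/ 25000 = 0.01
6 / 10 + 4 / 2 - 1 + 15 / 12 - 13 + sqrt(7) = -203 / 20 + sqrt(7) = -7.50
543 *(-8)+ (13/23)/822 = -4344.00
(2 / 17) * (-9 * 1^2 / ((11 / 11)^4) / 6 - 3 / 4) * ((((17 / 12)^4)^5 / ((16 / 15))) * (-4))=1195362178425756624235765 / 1135928886651103739904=1052.32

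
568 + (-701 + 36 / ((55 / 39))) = -5911 / 55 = -107.47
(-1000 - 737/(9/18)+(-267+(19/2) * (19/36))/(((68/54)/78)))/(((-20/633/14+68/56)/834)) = -4699573522245/365194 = -12868704.09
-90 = -90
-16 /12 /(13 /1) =-0.10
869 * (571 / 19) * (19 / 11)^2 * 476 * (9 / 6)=611948694 / 11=55631699.45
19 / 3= 6.33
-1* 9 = -9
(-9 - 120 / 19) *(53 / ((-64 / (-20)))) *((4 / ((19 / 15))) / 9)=-128525 / 1444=-89.01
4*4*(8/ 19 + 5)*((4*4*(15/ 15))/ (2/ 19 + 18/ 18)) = 26368/ 21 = 1255.62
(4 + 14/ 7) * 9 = 54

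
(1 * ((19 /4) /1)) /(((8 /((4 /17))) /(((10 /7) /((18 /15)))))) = 475 /2856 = 0.17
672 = 672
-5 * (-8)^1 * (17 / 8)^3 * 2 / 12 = 24565 / 384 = 63.97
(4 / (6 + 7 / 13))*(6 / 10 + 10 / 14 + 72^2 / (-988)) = -135992 / 56525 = -2.41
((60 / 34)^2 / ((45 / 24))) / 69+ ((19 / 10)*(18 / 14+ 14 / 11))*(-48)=-597051704 / 2559095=-233.31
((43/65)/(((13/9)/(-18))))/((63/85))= -13158/1183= -11.12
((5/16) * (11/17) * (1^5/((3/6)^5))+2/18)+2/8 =4181/612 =6.83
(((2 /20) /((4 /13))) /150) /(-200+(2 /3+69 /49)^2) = -93639 /8457550000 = -0.00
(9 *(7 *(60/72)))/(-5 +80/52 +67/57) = -11115/484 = -22.96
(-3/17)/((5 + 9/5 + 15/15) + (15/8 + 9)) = -40/4233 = -0.01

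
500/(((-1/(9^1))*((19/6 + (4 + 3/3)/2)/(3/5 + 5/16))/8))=-98550/17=-5797.06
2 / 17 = 0.12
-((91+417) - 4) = -504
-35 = -35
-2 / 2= -1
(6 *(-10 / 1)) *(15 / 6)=-150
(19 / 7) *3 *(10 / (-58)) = -285 / 203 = -1.40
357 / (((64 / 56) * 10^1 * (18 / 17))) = 14161 / 480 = 29.50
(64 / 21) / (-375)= -64 / 7875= -0.01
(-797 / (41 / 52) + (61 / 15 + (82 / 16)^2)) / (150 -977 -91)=38592361 / 36132480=1.07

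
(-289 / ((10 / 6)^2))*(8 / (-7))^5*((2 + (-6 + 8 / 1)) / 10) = 170459136 / 2100875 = 81.14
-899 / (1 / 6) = -5394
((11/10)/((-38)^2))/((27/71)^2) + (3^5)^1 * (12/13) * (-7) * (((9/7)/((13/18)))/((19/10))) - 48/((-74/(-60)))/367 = -35541945147637999/24157345712760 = -1471.27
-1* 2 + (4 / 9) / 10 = -88 / 45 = -1.96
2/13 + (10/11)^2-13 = -18907/1573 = -12.02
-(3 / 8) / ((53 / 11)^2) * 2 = -363 / 11236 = -0.03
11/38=0.29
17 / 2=8.50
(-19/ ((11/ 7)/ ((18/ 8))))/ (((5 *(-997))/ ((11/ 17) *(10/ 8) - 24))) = -1887669/ 14915120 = -0.13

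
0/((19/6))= 0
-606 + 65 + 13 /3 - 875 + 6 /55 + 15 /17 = -3956944 /2805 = -1410.68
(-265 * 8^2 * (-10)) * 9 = 1526400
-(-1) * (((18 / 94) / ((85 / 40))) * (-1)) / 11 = -72 / 8789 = -0.01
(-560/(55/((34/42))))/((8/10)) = -340/33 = -10.30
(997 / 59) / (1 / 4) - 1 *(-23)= 5345 / 59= 90.59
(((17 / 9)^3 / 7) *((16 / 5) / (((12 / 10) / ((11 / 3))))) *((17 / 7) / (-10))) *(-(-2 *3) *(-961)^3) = 6523017154790488 / 535815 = 12174009975.07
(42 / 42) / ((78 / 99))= 33 / 26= 1.27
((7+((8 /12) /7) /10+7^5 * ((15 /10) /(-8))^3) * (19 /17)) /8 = -848030591 /58490880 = -14.50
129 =129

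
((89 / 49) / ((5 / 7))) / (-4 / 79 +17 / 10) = 14062 / 9121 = 1.54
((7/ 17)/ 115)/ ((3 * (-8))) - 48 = -2252167/ 46920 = -48.00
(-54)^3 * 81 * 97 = -1237194648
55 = 55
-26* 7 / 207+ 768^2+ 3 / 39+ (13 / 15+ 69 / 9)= 7936185941 / 13455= 589831.73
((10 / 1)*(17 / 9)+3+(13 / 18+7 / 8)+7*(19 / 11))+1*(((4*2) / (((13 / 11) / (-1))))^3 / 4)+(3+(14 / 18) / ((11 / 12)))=-66330131 / 1740024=-38.12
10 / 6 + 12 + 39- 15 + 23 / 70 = 7979 / 210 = 38.00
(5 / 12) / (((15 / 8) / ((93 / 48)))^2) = 961 / 2160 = 0.44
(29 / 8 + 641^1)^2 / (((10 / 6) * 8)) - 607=78230027 / 2560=30558.60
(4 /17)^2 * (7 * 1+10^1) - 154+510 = 356.94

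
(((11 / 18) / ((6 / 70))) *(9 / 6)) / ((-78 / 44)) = -4235 / 702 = -6.03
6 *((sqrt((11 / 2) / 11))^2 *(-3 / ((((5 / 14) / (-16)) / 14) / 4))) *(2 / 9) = 25088 / 5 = 5017.60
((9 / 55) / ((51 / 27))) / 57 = 27 / 17765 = 0.00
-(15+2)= -17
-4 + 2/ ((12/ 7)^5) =-480857/ 124416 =-3.86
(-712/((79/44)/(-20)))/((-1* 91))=-626560/7189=-87.16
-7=-7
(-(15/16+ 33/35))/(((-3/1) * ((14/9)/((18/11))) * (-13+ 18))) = 28431/215600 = 0.13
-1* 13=-13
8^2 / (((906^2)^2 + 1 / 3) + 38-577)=6 / 63166100471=0.00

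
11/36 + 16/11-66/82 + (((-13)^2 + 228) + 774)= 19027865/16236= 1171.96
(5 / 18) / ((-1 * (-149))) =5 / 2682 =0.00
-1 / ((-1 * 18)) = 0.06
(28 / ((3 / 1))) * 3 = 28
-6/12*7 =-7/2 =-3.50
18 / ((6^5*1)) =1 / 432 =0.00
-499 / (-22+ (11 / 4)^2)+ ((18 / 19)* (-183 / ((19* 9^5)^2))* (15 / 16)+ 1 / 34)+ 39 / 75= 35.11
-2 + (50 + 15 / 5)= 51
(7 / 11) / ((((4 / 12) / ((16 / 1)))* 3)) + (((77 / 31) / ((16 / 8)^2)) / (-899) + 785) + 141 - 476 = 564290665 / 1226236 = 460.18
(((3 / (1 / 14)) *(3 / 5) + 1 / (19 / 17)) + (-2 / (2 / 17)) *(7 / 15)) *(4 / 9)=20704 / 2565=8.07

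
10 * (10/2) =50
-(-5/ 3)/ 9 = 5/ 27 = 0.19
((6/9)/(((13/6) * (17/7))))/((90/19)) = 0.03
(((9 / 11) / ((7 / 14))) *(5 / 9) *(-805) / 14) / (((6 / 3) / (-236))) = 67850 / 11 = 6168.18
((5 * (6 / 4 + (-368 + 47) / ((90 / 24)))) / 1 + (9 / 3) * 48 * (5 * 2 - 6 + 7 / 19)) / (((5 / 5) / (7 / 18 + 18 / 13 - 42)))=-74598025 / 8892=-8389.34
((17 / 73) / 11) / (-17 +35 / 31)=-527 / 395076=-0.00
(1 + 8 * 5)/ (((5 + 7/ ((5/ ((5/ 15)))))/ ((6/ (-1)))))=-45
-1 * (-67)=67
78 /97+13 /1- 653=-62002 /97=-639.20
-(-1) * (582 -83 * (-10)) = 1412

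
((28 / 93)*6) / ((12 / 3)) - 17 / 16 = -0.61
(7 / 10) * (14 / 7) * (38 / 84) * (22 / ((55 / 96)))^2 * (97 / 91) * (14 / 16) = 1415424 / 1625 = 871.03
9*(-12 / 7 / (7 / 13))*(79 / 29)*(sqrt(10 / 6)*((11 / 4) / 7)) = -101673*sqrt(15) / 9947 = -39.59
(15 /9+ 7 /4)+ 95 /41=2821 /492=5.73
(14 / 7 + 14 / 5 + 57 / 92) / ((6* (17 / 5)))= 831 / 3128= 0.27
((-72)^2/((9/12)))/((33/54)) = 124416/11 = 11310.55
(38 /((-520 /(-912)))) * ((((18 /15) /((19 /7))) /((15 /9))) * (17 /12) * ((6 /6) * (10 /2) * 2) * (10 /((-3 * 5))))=-54264 /325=-166.97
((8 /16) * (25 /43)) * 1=25 /86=0.29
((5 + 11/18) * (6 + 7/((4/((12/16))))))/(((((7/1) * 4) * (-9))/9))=-1313/896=-1.47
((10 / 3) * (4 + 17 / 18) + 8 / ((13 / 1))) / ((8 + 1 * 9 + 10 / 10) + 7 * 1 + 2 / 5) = 30005 / 44577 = 0.67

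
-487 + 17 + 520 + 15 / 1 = 65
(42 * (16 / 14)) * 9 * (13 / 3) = 1872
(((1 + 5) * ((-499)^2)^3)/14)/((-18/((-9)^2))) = -416837745101169027/14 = -29774124650083501.93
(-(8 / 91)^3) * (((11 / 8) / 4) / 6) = -88 / 2260713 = -0.00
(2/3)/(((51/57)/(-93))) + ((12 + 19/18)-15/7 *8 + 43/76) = -5926901/81396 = -72.82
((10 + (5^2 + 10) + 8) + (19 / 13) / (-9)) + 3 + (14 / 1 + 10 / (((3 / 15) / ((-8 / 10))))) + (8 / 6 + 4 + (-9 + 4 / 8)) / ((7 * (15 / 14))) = 1912 / 65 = 29.42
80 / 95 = 16 / 19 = 0.84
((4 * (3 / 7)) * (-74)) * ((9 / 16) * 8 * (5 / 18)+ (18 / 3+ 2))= -8214 / 7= -1173.43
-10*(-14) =140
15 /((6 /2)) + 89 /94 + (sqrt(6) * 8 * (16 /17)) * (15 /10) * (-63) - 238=-12096 * sqrt(6) /17 - 21813 /94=-1974.94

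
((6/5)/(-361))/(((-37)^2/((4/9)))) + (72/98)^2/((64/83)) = 49838429773/71195748540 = 0.70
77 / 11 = 7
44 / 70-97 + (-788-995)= -65778 / 35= -1879.37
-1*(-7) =7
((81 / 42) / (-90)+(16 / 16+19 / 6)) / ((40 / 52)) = 22633 / 4200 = 5.39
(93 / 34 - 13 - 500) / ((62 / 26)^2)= -89.73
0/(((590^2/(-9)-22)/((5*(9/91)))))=0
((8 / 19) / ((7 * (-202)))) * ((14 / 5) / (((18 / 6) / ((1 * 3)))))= -0.00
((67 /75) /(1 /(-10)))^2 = 17956 /225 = 79.80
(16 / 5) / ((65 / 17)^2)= 4624 / 21125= 0.22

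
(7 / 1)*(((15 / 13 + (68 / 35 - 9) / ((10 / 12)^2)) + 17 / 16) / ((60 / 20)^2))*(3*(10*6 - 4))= -10123127 / 9750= -1038.27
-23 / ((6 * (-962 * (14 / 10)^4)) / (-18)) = -43125 / 2309762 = -0.02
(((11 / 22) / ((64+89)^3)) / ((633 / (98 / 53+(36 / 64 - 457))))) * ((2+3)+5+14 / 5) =-256994 / 200263877955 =-0.00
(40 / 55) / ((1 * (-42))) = -4 / 231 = -0.02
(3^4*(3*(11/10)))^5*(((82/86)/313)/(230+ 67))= 18837453843150129/1345900000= 13996176.42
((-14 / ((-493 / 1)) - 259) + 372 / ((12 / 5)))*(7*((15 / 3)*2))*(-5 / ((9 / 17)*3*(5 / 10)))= 11960200 / 261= 45824.52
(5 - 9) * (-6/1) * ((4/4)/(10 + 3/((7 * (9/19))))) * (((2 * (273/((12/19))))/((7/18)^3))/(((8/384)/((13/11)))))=32359481856/17633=1835165.99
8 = 8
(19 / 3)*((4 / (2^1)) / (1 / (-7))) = -266 / 3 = -88.67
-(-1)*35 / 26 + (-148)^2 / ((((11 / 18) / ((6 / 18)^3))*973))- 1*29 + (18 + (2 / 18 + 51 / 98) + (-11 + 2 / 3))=-157707430 / 8765757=-17.99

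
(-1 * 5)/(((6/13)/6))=-65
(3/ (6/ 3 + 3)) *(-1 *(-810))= 486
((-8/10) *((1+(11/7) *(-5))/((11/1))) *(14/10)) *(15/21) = 192/385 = 0.50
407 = 407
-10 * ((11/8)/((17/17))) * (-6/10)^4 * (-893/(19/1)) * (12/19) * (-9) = -1130679/2375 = -476.08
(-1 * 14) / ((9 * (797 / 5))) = -70 / 7173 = -0.01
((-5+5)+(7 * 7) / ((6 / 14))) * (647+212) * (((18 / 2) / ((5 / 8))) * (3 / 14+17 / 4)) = 6313650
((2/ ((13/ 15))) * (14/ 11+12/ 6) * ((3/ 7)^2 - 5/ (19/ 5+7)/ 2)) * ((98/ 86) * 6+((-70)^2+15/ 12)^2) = -1900641084585/ 219128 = -8673656.88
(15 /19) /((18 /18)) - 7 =-118 /19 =-6.21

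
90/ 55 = 18/ 11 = 1.64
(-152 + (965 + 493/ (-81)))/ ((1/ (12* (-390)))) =-33987200/ 9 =-3776355.56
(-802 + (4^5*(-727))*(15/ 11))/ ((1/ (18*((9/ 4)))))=-452609451/ 11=-41146313.73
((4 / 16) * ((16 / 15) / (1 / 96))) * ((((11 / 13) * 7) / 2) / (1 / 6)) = 29568 / 65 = 454.89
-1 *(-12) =12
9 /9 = 1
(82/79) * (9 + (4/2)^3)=1394/79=17.65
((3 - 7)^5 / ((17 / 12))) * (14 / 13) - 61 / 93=-16012457 / 20553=-779.08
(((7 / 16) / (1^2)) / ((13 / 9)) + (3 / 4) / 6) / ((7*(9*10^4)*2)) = 89 / 262080000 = 0.00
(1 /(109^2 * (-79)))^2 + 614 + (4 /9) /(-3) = 14601165004343801 /23786138235627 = 613.85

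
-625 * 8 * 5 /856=-3125 /107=-29.21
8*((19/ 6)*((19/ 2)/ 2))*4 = 1444/ 3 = 481.33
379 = 379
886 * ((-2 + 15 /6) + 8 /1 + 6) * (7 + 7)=179858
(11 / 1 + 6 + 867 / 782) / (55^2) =833 / 139150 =0.01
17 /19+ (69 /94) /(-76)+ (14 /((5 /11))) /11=131631 /35720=3.69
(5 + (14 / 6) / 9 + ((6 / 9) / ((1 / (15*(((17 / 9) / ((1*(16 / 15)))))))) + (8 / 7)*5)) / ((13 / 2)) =43367 / 9828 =4.41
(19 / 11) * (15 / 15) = 19 / 11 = 1.73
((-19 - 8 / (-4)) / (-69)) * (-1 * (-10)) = 170 / 69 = 2.46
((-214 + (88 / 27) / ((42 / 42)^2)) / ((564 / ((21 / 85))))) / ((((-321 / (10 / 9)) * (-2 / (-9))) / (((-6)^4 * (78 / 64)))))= 776685 / 341972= 2.27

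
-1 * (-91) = 91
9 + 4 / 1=13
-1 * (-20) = 20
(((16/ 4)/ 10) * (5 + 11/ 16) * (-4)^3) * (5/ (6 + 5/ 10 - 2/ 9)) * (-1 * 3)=39312/ 113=347.89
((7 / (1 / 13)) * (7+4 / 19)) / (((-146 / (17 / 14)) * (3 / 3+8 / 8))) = -30277 / 11096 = -2.73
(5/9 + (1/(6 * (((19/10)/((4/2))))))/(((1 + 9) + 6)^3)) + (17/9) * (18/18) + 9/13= 14280899/4552704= 3.14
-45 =-45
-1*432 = -432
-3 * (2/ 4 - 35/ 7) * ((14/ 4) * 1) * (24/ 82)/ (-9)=-1.54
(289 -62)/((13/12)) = 2724/13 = 209.54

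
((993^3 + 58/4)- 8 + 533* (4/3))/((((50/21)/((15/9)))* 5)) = 8224837943/60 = 137080632.38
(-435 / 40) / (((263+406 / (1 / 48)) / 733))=-63771 / 158008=-0.40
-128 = -128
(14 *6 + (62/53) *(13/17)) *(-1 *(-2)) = 152980/901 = 169.79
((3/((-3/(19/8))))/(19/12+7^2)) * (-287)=13.48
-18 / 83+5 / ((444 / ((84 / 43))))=-25733 / 132053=-0.19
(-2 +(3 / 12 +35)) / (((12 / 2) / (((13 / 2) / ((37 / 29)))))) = 50141 / 1776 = 28.23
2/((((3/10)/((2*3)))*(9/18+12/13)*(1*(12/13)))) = 3380/111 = 30.45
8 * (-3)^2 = 72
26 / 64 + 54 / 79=2755 / 2528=1.09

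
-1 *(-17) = 17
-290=-290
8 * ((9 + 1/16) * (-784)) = -56840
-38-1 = -39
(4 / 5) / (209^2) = 4 / 218405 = 0.00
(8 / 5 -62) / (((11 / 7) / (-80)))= 33824 / 11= 3074.91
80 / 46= 40 / 23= 1.74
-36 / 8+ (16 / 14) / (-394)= -4.50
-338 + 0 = -338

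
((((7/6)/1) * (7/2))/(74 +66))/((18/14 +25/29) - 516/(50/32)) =-7105/79923264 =-0.00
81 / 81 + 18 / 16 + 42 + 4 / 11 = 3915 / 88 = 44.49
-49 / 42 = -7 / 6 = -1.17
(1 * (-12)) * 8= -96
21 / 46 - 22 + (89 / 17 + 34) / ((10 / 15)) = 14588 / 391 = 37.31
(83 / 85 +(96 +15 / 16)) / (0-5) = -133163 / 6800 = -19.58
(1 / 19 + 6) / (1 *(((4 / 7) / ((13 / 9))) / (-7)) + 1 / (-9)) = -659295 / 18259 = -36.11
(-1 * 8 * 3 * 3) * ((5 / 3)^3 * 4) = -4000 / 3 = -1333.33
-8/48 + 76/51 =1.32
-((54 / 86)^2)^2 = -531441 / 3418801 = -0.16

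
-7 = -7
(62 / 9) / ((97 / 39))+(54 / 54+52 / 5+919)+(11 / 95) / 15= 128988457 / 138225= 933.18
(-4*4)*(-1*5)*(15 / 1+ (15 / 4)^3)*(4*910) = 19724250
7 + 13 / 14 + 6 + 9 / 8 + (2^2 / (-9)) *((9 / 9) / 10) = 37823 / 2520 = 15.01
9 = 9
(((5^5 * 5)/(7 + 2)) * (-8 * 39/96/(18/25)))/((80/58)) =-29453125/5184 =-5681.54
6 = 6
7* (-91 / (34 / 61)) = -38857 / 34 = -1142.85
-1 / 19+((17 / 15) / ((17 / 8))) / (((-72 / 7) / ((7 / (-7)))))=-2 / 2565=-0.00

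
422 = 422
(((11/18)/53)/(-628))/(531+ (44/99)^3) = -891/25772666584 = -0.00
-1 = -1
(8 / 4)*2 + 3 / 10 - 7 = -2.70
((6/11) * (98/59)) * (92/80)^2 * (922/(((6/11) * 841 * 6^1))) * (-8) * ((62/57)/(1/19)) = -740874022/11164275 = -66.36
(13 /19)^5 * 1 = 371293 /2476099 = 0.15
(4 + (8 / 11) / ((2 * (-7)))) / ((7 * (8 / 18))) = 684 / 539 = 1.27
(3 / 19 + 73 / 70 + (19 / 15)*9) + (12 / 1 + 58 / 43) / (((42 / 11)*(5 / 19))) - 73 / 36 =4912031 / 205884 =23.86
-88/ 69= -1.28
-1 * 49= -49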